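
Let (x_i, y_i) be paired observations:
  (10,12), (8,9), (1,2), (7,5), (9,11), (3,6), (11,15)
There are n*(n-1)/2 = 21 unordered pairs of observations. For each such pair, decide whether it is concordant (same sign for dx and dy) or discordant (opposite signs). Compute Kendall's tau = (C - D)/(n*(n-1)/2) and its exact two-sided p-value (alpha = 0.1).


Step 1: Enumerate the 21 unordered pairs (i,j) with i<j and classify each by sign(x_j-x_i) * sign(y_j-y_i).
  (1,2):dx=-2,dy=-3->C; (1,3):dx=-9,dy=-10->C; (1,4):dx=-3,dy=-7->C; (1,5):dx=-1,dy=-1->C
  (1,6):dx=-7,dy=-6->C; (1,7):dx=+1,dy=+3->C; (2,3):dx=-7,dy=-7->C; (2,4):dx=-1,dy=-4->C
  (2,5):dx=+1,dy=+2->C; (2,6):dx=-5,dy=-3->C; (2,7):dx=+3,dy=+6->C; (3,4):dx=+6,dy=+3->C
  (3,5):dx=+8,dy=+9->C; (3,6):dx=+2,dy=+4->C; (3,7):dx=+10,dy=+13->C; (4,5):dx=+2,dy=+6->C
  (4,6):dx=-4,dy=+1->D; (4,7):dx=+4,dy=+10->C; (5,6):dx=-6,dy=-5->C; (5,7):dx=+2,dy=+4->C
  (6,7):dx=+8,dy=+9->C
Step 2: C = 20, D = 1, total pairs = 21.
Step 3: tau = (C - D)/(n(n-1)/2) = (20 - 1)/21 = 0.904762.
Step 4: Exact two-sided p-value (enumerate n! = 5040 permutations of y under H0): p = 0.002778.
Step 5: alpha = 0.1. reject H0.

tau_b = 0.9048 (C=20, D=1), p = 0.002778, reject H0.


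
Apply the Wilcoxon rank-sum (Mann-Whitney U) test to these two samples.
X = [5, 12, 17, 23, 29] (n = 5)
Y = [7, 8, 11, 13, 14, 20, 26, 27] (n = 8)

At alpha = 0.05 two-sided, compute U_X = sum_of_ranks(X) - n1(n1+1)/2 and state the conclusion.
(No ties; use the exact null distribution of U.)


Step 1: Combine and sort all 13 observations; assign midranks.
sorted (value, group): (5,X), (7,Y), (8,Y), (11,Y), (12,X), (13,Y), (14,Y), (17,X), (20,Y), (23,X), (26,Y), (27,Y), (29,X)
ranks: 5->1, 7->2, 8->3, 11->4, 12->5, 13->6, 14->7, 17->8, 20->9, 23->10, 26->11, 27->12, 29->13
Step 2: Rank sum for X: R1 = 1 + 5 + 8 + 10 + 13 = 37.
Step 3: U_X = R1 - n1(n1+1)/2 = 37 - 5*6/2 = 37 - 15 = 22.
       U_Y = n1*n2 - U_X = 40 - 22 = 18.
Step 4: No ties, so the exact null distribution of U (based on enumerating the C(13,5) = 1287 equally likely rank assignments) gives the two-sided p-value.
Step 5: p-value = 0.832945; compare to alpha = 0.05. fail to reject H0.

U_X = 22, p = 0.832945, fail to reject H0 at alpha = 0.05.


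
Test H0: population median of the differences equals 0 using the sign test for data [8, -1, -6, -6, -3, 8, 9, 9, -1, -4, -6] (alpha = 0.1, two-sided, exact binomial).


Step 1: Discard zero differences. Original n = 11; n_eff = number of nonzero differences = 11.
Nonzero differences (with sign): +8, -1, -6, -6, -3, +8, +9, +9, -1, -4, -6
Step 2: Count signs: positive = 4, negative = 7.
Step 3: Under H0: P(positive) = 0.5, so the number of positives S ~ Bin(11, 0.5).
Step 4: Two-sided exact p-value = sum of Bin(11,0.5) probabilities at or below the observed probability = 0.548828.
Step 5: alpha = 0.1. fail to reject H0.

n_eff = 11, pos = 4, neg = 7, p = 0.548828, fail to reject H0.


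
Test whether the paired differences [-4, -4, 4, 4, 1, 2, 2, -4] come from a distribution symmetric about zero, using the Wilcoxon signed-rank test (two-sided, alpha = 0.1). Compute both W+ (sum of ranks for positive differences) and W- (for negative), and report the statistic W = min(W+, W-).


Step 1: Drop any zero differences (none here) and take |d_i|.
|d| = [4, 4, 4, 4, 1, 2, 2, 4]
Step 2: Midrank |d_i| (ties get averaged ranks).
ranks: |4|->6, |4|->6, |4|->6, |4|->6, |1|->1, |2|->2.5, |2|->2.5, |4|->6
Step 3: Attach original signs; sum ranks with positive sign and with negative sign.
W+ = 6 + 6 + 1 + 2.5 + 2.5 = 18
W- = 6 + 6 + 6 = 18
(Check: W+ + W- = 36 should equal n(n+1)/2 = 36.)
Step 4: Test statistic W = min(W+, W-) = 18.
Step 5: Ties in |d|, so use the tie-corrected normal approximation.
        E[W] = n(n+1)/4 = 8*9/4 = 18.
        Tie groups: |d|=2 (t=2), |d|=4 (t=5); sum(t^3 - t) = 126.
        Var[W] = n(n+1)(2n+1)/24 - sum(t^3-t)/48 = 1224/24 - 126/48 = 48.375.
        z = (W - E[W]) / sqrt(Var[W]) = (18 - 18) / 6.9552 = 0.0000.
        Two-sided p = 2*Phi(z) = 1.000000.
Step 6: alpha = 0.1. fail to reject H0.

W+ = 18, W- = 18, W = min = 18, p = 1.000000, fail to reject H0.


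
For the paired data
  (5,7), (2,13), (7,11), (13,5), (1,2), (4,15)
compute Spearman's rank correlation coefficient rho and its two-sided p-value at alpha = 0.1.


Step 1: Rank x and y separately (midranks; no ties here).
rank(x): 5->4, 2->2, 7->5, 13->6, 1->1, 4->3
rank(y): 7->3, 13->5, 11->4, 5->2, 2->1, 15->6
Step 2: d_i = R_x(i) - R_y(i); compute d_i^2.
  (4-3)^2=1, (2-5)^2=9, (5-4)^2=1, (6-2)^2=16, (1-1)^2=0, (3-6)^2=9
sum(d^2) = 36.
Step 3: rho = 1 - 6*36 / (6*(6^2 - 1)) = 1 - 216/210 = -0.028571.
Step 4: Under H0, t = rho * sqrt((n-2)/(1-rho^2)) = -0.0572 ~ t(4).
Step 5: Two-sided p-value from the t-distribution with 4 df = 0.957155.
Step 6: alpha = 0.1. fail to reject H0.

rho = -0.0286, p = 0.957155, fail to reject H0 at alpha = 0.1.


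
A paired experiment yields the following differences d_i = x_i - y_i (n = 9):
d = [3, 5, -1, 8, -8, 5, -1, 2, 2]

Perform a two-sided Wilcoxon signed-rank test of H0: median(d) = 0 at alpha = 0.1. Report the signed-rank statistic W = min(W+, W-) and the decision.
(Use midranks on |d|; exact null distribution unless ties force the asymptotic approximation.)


Step 1: Drop any zero differences (none here) and take |d_i|.
|d| = [3, 5, 1, 8, 8, 5, 1, 2, 2]
Step 2: Midrank |d_i| (ties get averaged ranks).
ranks: |3|->5, |5|->6.5, |1|->1.5, |8|->8.5, |8|->8.5, |5|->6.5, |1|->1.5, |2|->3.5, |2|->3.5
Step 3: Attach original signs; sum ranks with positive sign and with negative sign.
W+ = 5 + 6.5 + 8.5 + 6.5 + 3.5 + 3.5 = 33.5
W- = 1.5 + 8.5 + 1.5 = 11.5
(Check: W+ + W- = 45 should equal n(n+1)/2 = 45.)
Step 4: Test statistic W = min(W+, W-) = 11.5.
Step 5: Ties in |d|, so use the tie-corrected normal approximation.
        E[W] = n(n+1)/4 = 9*10/4 = 22.5.
        Tie groups: |d|=1 (t=2), |d|=2 (t=2), |d|=5 (t=2), |d|=8 (t=2); sum(t^3 - t) = 24.
        Var[W] = n(n+1)(2n+1)/24 - sum(t^3-t)/48 = 1710/24 - 24/48 = 70.75.
        z = (W - E[W]) / sqrt(Var[W]) = (11.5 - 22.5) / 8.4113 = -1.3078.
        Two-sided p = 2*Phi(z) = 0.190953.
Step 6: alpha = 0.1. fail to reject H0.

W+ = 33.5, W- = 11.5, W = min = 11.5, p = 0.190953, fail to reject H0.


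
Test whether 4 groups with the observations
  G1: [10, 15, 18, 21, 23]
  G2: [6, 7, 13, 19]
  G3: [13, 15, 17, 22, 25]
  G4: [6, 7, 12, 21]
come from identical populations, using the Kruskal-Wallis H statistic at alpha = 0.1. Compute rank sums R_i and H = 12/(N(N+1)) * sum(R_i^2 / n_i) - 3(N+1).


Step 1: Combine all N = 18 observations and assign midranks.
sorted (value, group, rank): (6,G2,1.5), (6,G4,1.5), (7,G2,3.5), (7,G4,3.5), (10,G1,5), (12,G4,6), (13,G2,7.5), (13,G3,7.5), (15,G1,9.5), (15,G3,9.5), (17,G3,11), (18,G1,12), (19,G2,13), (21,G1,14.5), (21,G4,14.5), (22,G3,16), (23,G1,17), (25,G3,18)
Step 2: Sum ranks within each group.
R_1 = 58 (n_1 = 5)
R_2 = 25.5 (n_2 = 4)
R_3 = 62 (n_3 = 5)
R_4 = 25.5 (n_4 = 4)
Step 3: H = 12/(N(N+1)) * sum(R_i^2/n_i) - 3(N+1)
     = 12/(18*19) * (58^2/5 + 25.5^2/4 + 62^2/5 + 25.5^2/4) - 3*19
     = 0.035088 * 1766.72 - 57
     = 4.990351.
Step 4: Ties present; correction factor C = 1 - 30/(18^3 - 18) = 0.994840. Corrected H = 4.990351 / 0.994840 = 5.016234.
Step 5: Under H0, H ~ chi^2(3); p-value = 0.170612.
Step 6: alpha = 0.1. fail to reject H0.

H = 5.0162, df = 3, p = 0.170612, fail to reject H0.


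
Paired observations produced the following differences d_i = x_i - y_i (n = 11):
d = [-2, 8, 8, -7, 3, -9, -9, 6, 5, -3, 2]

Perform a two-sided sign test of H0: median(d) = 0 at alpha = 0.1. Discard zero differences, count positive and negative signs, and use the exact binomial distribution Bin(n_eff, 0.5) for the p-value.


Step 1: Discard zero differences. Original n = 11; n_eff = number of nonzero differences = 11.
Nonzero differences (with sign): -2, +8, +8, -7, +3, -9, -9, +6, +5, -3, +2
Step 2: Count signs: positive = 6, negative = 5.
Step 3: Under H0: P(positive) = 0.5, so the number of positives S ~ Bin(11, 0.5).
Step 4: Two-sided exact p-value = sum of Bin(11,0.5) probabilities at or below the observed probability = 1.000000.
Step 5: alpha = 0.1. fail to reject H0.

n_eff = 11, pos = 6, neg = 5, p = 1.000000, fail to reject H0.


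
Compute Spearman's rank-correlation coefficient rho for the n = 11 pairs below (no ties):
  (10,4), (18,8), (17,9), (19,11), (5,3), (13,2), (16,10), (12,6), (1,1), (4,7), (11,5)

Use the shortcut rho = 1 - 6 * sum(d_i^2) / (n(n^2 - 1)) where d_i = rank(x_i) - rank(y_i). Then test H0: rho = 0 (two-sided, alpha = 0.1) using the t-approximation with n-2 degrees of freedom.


Step 1: Rank x and y separately (midranks; no ties here).
rank(x): 10->4, 18->10, 17->9, 19->11, 5->3, 13->7, 16->8, 12->6, 1->1, 4->2, 11->5
rank(y): 4->4, 8->8, 9->9, 11->11, 3->3, 2->2, 10->10, 6->6, 1->1, 7->7, 5->5
Step 2: d_i = R_x(i) - R_y(i); compute d_i^2.
  (4-4)^2=0, (10-8)^2=4, (9-9)^2=0, (11-11)^2=0, (3-3)^2=0, (7-2)^2=25, (8-10)^2=4, (6-6)^2=0, (1-1)^2=0, (2-7)^2=25, (5-5)^2=0
sum(d^2) = 58.
Step 3: rho = 1 - 6*58 / (11*(11^2 - 1)) = 1 - 348/1320 = 0.736364.
Step 4: Under H0, t = rho * sqrt((n-2)/(1-rho^2)) = 3.2651 ~ t(9).
Step 5: Two-sided p-value from the t-distribution with 9 df = 0.009760.
Step 6: alpha = 0.1. reject H0.

rho = 0.7364, p = 0.009760, reject H0 at alpha = 0.1.


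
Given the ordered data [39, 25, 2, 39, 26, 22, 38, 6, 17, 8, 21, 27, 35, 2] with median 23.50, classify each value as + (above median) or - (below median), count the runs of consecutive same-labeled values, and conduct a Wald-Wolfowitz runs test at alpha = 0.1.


Step 1: Compute median = 23.50; label A = above, B = below.
Labels in order: AABAABABBBBAAB  (n_A = 7, n_B = 7)
Step 2: Count runs R = 8.
Step 3: Under H0 (random ordering), E[R] = 2*n_A*n_B/(n_A+n_B) + 1 = 2*7*7/14 + 1 = 8.0000.
        Var[R] = 2*n_A*n_B*(2*n_A*n_B - n_A - n_B) / ((n_A+n_B)^2 * (n_A+n_B-1)) = 8232/2548 = 3.2308.
        SD[R] = 1.7974.
Step 4: R = E[R], so z = 0 with no continuity correction.
Step 5: Two-sided p-value via normal approximation = 2*(1 - Phi(|z|)) = 1.000000.
Step 6: alpha = 0.1. fail to reject H0.

R = 8, z = 0.0000, p = 1.000000, fail to reject H0.


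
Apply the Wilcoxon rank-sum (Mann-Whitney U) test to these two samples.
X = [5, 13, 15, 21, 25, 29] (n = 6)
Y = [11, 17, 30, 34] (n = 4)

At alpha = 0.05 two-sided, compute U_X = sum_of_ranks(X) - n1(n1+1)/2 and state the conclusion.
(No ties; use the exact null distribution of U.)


Step 1: Combine and sort all 10 observations; assign midranks.
sorted (value, group): (5,X), (11,Y), (13,X), (15,X), (17,Y), (21,X), (25,X), (29,X), (30,Y), (34,Y)
ranks: 5->1, 11->2, 13->3, 15->4, 17->5, 21->6, 25->7, 29->8, 30->9, 34->10
Step 2: Rank sum for X: R1 = 1 + 3 + 4 + 6 + 7 + 8 = 29.
Step 3: U_X = R1 - n1(n1+1)/2 = 29 - 6*7/2 = 29 - 21 = 8.
       U_Y = n1*n2 - U_X = 24 - 8 = 16.
Step 4: No ties, so the exact null distribution of U (based on enumerating the C(10,6) = 210 equally likely rank assignments) gives the two-sided p-value.
Step 5: p-value = 0.476190; compare to alpha = 0.05. fail to reject H0.

U_X = 8, p = 0.476190, fail to reject H0 at alpha = 0.05.


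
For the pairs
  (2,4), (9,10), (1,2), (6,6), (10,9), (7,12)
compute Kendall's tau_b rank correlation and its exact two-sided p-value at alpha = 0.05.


Step 1: Enumerate the 15 unordered pairs (i,j) with i<j and classify each by sign(x_j-x_i) * sign(y_j-y_i).
  (1,2):dx=+7,dy=+6->C; (1,3):dx=-1,dy=-2->C; (1,4):dx=+4,dy=+2->C; (1,5):dx=+8,dy=+5->C
  (1,6):dx=+5,dy=+8->C; (2,3):dx=-8,dy=-8->C; (2,4):dx=-3,dy=-4->C; (2,5):dx=+1,dy=-1->D
  (2,6):dx=-2,dy=+2->D; (3,4):dx=+5,dy=+4->C; (3,5):dx=+9,dy=+7->C; (3,6):dx=+6,dy=+10->C
  (4,5):dx=+4,dy=+3->C; (4,6):dx=+1,dy=+6->C; (5,6):dx=-3,dy=+3->D
Step 2: C = 12, D = 3, total pairs = 15.
Step 3: tau = (C - D)/(n(n-1)/2) = (12 - 3)/15 = 0.600000.
Step 4: Exact two-sided p-value (enumerate n! = 720 permutations of y under H0): p = 0.136111.
Step 5: alpha = 0.05. fail to reject H0.

tau_b = 0.6000 (C=12, D=3), p = 0.136111, fail to reject H0.


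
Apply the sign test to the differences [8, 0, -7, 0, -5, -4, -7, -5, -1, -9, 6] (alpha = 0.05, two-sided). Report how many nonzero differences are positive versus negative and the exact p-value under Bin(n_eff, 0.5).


Step 1: Discard zero differences. Original n = 11; n_eff = number of nonzero differences = 9.
Nonzero differences (with sign): +8, -7, -5, -4, -7, -5, -1, -9, +6
Step 2: Count signs: positive = 2, negative = 7.
Step 3: Under H0: P(positive) = 0.5, so the number of positives S ~ Bin(9, 0.5).
Step 4: Two-sided exact p-value = sum of Bin(9,0.5) probabilities at or below the observed probability = 0.179688.
Step 5: alpha = 0.05. fail to reject H0.

n_eff = 9, pos = 2, neg = 7, p = 0.179688, fail to reject H0.


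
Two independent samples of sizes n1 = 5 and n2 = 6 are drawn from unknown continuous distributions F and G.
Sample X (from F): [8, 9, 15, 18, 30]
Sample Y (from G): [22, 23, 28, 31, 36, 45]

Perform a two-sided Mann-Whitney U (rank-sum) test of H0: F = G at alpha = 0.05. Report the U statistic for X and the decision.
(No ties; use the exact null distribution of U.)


Step 1: Combine and sort all 11 observations; assign midranks.
sorted (value, group): (8,X), (9,X), (15,X), (18,X), (22,Y), (23,Y), (28,Y), (30,X), (31,Y), (36,Y), (45,Y)
ranks: 8->1, 9->2, 15->3, 18->4, 22->5, 23->6, 28->7, 30->8, 31->9, 36->10, 45->11
Step 2: Rank sum for X: R1 = 1 + 2 + 3 + 4 + 8 = 18.
Step 3: U_X = R1 - n1(n1+1)/2 = 18 - 5*6/2 = 18 - 15 = 3.
       U_Y = n1*n2 - U_X = 30 - 3 = 27.
Step 4: No ties, so the exact null distribution of U (based on enumerating the C(11,5) = 462 equally likely rank assignments) gives the two-sided p-value.
Step 5: p-value = 0.030303; compare to alpha = 0.05. reject H0.

U_X = 3, p = 0.030303, reject H0 at alpha = 0.05.


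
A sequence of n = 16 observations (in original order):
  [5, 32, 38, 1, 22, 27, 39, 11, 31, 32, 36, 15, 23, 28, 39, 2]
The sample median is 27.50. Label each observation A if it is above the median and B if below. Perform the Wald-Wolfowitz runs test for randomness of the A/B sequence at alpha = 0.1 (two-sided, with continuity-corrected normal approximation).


Step 1: Compute median = 27.50; label A = above, B = below.
Labels in order: BAABBBABAAABBAAB  (n_A = 8, n_B = 8)
Step 2: Count runs R = 9.
Step 3: Under H0 (random ordering), E[R] = 2*n_A*n_B/(n_A+n_B) + 1 = 2*8*8/16 + 1 = 9.0000.
        Var[R] = 2*n_A*n_B*(2*n_A*n_B - n_A - n_B) / ((n_A+n_B)^2 * (n_A+n_B-1)) = 14336/3840 = 3.7333.
        SD[R] = 1.9322.
Step 4: R = E[R], so z = 0 with no continuity correction.
Step 5: Two-sided p-value via normal approximation = 2*(1 - Phi(|z|)) = 1.000000.
Step 6: alpha = 0.1. fail to reject H0.

R = 9, z = 0.0000, p = 1.000000, fail to reject H0.


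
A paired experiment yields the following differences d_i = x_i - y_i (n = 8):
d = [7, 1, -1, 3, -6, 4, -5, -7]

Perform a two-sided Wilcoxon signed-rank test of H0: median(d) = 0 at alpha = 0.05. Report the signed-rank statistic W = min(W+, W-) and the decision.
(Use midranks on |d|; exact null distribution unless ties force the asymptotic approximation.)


Step 1: Drop any zero differences (none here) and take |d_i|.
|d| = [7, 1, 1, 3, 6, 4, 5, 7]
Step 2: Midrank |d_i| (ties get averaged ranks).
ranks: |7|->7.5, |1|->1.5, |1|->1.5, |3|->3, |6|->6, |4|->4, |5|->5, |7|->7.5
Step 3: Attach original signs; sum ranks with positive sign and with negative sign.
W+ = 7.5 + 1.5 + 3 + 4 = 16
W- = 1.5 + 6 + 5 + 7.5 = 20
(Check: W+ + W- = 36 should equal n(n+1)/2 = 36.)
Step 4: Test statistic W = min(W+, W-) = 16.
Step 5: Ties in |d|, so use the tie-corrected normal approximation.
        E[W] = n(n+1)/4 = 8*9/4 = 18.
        Tie groups: |d|=1 (t=2), |d|=7 (t=2); sum(t^3 - t) = 12.
        Var[W] = n(n+1)(2n+1)/24 - sum(t^3-t)/48 = 1224/24 - 12/48 = 50.75.
        z = (W - E[W]) / sqrt(Var[W]) = (16 - 18) / 7.1239 = -0.2807.
        Two-sided p = 2*Phi(z) = 0.778906.
Step 6: alpha = 0.05. fail to reject H0.

W+ = 16, W- = 20, W = min = 16, p = 0.778906, fail to reject H0.


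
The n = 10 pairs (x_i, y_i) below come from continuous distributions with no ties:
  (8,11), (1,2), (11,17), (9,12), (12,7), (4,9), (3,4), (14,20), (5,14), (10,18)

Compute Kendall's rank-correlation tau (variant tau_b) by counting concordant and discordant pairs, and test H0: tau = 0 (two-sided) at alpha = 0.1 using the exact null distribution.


Step 1: Enumerate the 45 unordered pairs (i,j) with i<j and classify each by sign(x_j-x_i) * sign(y_j-y_i).
  (1,2):dx=-7,dy=-9->C; (1,3):dx=+3,dy=+6->C; (1,4):dx=+1,dy=+1->C; (1,5):dx=+4,dy=-4->D
  (1,6):dx=-4,dy=-2->C; (1,7):dx=-5,dy=-7->C; (1,8):dx=+6,dy=+9->C; (1,9):dx=-3,dy=+3->D
  (1,10):dx=+2,dy=+7->C; (2,3):dx=+10,dy=+15->C; (2,4):dx=+8,dy=+10->C; (2,5):dx=+11,dy=+5->C
  (2,6):dx=+3,dy=+7->C; (2,7):dx=+2,dy=+2->C; (2,8):dx=+13,dy=+18->C; (2,9):dx=+4,dy=+12->C
  (2,10):dx=+9,dy=+16->C; (3,4):dx=-2,dy=-5->C; (3,5):dx=+1,dy=-10->D; (3,6):dx=-7,dy=-8->C
  (3,7):dx=-8,dy=-13->C; (3,8):dx=+3,dy=+3->C; (3,9):dx=-6,dy=-3->C; (3,10):dx=-1,dy=+1->D
  (4,5):dx=+3,dy=-5->D; (4,6):dx=-5,dy=-3->C; (4,7):dx=-6,dy=-8->C; (4,8):dx=+5,dy=+8->C
  (4,9):dx=-4,dy=+2->D; (4,10):dx=+1,dy=+6->C; (5,6):dx=-8,dy=+2->D; (5,7):dx=-9,dy=-3->C
  (5,8):dx=+2,dy=+13->C; (5,9):dx=-7,dy=+7->D; (5,10):dx=-2,dy=+11->D; (6,7):dx=-1,dy=-5->C
  (6,8):dx=+10,dy=+11->C; (6,9):dx=+1,dy=+5->C; (6,10):dx=+6,dy=+9->C; (7,8):dx=+11,dy=+16->C
  (7,9):dx=+2,dy=+10->C; (7,10):dx=+7,dy=+14->C; (8,9):dx=-9,dy=-6->C; (8,10):dx=-4,dy=-2->C
  (9,10):dx=+5,dy=+4->C
Step 2: C = 36, D = 9, total pairs = 45.
Step 3: tau = (C - D)/(n(n-1)/2) = (36 - 9)/45 = 0.600000.
Step 4: Exact two-sided p-value (enumerate n! = 3628800 permutations of y under H0): p = 0.016666.
Step 5: alpha = 0.1. reject H0.

tau_b = 0.6000 (C=36, D=9), p = 0.016666, reject H0.


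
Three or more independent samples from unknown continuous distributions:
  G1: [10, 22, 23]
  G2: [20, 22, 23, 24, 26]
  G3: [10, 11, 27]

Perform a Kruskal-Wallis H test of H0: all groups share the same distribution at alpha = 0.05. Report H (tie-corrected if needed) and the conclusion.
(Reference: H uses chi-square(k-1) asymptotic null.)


Step 1: Combine all N = 11 observations and assign midranks.
sorted (value, group, rank): (10,G1,1.5), (10,G3,1.5), (11,G3,3), (20,G2,4), (22,G1,5.5), (22,G2,5.5), (23,G1,7.5), (23,G2,7.5), (24,G2,9), (26,G2,10), (27,G3,11)
Step 2: Sum ranks within each group.
R_1 = 14.5 (n_1 = 3)
R_2 = 36 (n_2 = 5)
R_3 = 15.5 (n_3 = 3)
Step 3: H = 12/(N(N+1)) * sum(R_i^2/n_i) - 3(N+1)
     = 12/(11*12) * (14.5^2/3 + 36^2/5 + 15.5^2/3) - 3*12
     = 0.090909 * 409.367 - 36
     = 1.215152.
Step 4: Ties present; correction factor C = 1 - 18/(11^3 - 11) = 0.986364. Corrected H = 1.215152 / 0.986364 = 1.231951.
Step 5: Under H0, H ~ chi^2(2); p-value = 0.540114.
Step 6: alpha = 0.05. fail to reject H0.

H = 1.2320, df = 2, p = 0.540114, fail to reject H0.


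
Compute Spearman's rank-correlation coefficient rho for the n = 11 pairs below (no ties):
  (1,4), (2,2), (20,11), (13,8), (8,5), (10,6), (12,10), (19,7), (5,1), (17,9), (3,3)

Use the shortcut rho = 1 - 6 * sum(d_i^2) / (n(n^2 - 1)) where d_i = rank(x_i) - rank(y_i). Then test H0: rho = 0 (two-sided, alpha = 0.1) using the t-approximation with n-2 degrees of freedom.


Step 1: Rank x and y separately (midranks; no ties here).
rank(x): 1->1, 2->2, 20->11, 13->8, 8->5, 10->6, 12->7, 19->10, 5->4, 17->9, 3->3
rank(y): 4->4, 2->2, 11->11, 8->8, 5->5, 6->6, 10->10, 7->7, 1->1, 9->9, 3->3
Step 2: d_i = R_x(i) - R_y(i); compute d_i^2.
  (1-4)^2=9, (2-2)^2=0, (11-11)^2=0, (8-8)^2=0, (5-5)^2=0, (6-6)^2=0, (7-10)^2=9, (10-7)^2=9, (4-1)^2=9, (9-9)^2=0, (3-3)^2=0
sum(d^2) = 36.
Step 3: rho = 1 - 6*36 / (11*(11^2 - 1)) = 1 - 216/1320 = 0.836364.
Step 4: Under H0, t = rho * sqrt((n-2)/(1-rho^2)) = 4.5772 ~ t(9).
Step 5: Two-sided p-value from the t-distribution with 9 df = 0.001333.
Step 6: alpha = 0.1. reject H0.

rho = 0.8364, p = 0.001333, reject H0 at alpha = 0.1.


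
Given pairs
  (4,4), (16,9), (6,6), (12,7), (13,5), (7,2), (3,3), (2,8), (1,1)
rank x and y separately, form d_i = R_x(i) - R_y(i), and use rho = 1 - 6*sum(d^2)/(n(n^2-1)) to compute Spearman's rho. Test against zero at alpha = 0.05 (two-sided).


Step 1: Rank x and y separately (midranks; no ties here).
rank(x): 4->4, 16->9, 6->5, 12->7, 13->8, 7->6, 3->3, 2->2, 1->1
rank(y): 4->4, 9->9, 6->6, 7->7, 5->5, 2->2, 3->3, 8->8, 1->1
Step 2: d_i = R_x(i) - R_y(i); compute d_i^2.
  (4-4)^2=0, (9-9)^2=0, (5-6)^2=1, (7-7)^2=0, (8-5)^2=9, (6-2)^2=16, (3-3)^2=0, (2-8)^2=36, (1-1)^2=0
sum(d^2) = 62.
Step 3: rho = 1 - 6*62 / (9*(9^2 - 1)) = 1 - 372/720 = 0.483333.
Step 4: Under H0, t = rho * sqrt((n-2)/(1-rho^2)) = 1.4607 ~ t(7).
Step 5: Two-sided p-value from the t-distribution with 7 df = 0.187470.
Step 6: alpha = 0.05. fail to reject H0.

rho = 0.4833, p = 0.187470, fail to reject H0 at alpha = 0.05.


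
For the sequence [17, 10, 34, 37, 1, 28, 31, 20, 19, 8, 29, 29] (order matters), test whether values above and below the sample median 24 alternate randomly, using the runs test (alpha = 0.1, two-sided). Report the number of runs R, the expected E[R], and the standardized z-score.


Step 1: Compute median = 24; label A = above, B = below.
Labels in order: BBAABAABBBAA  (n_A = 6, n_B = 6)
Step 2: Count runs R = 6.
Step 3: Under H0 (random ordering), E[R] = 2*n_A*n_B/(n_A+n_B) + 1 = 2*6*6/12 + 1 = 7.0000.
        Var[R] = 2*n_A*n_B*(2*n_A*n_B - n_A - n_B) / ((n_A+n_B)^2 * (n_A+n_B-1)) = 4320/1584 = 2.7273.
        SD[R] = 1.6514.
Step 4: Continuity-corrected z = (R + 0.5 - E[R]) / SD[R] = (6 + 0.5 - 7.0000) / 1.6514 = -0.3028.
Step 5: Two-sided p-value via normal approximation = 2*(1 - Phi(|z|)) = 0.762069.
Step 6: alpha = 0.1. fail to reject H0.

R = 6, z = -0.3028, p = 0.762069, fail to reject H0.


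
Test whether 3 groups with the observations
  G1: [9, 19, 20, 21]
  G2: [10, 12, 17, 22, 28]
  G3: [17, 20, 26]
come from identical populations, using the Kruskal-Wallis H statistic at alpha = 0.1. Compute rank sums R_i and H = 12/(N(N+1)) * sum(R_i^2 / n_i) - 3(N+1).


Step 1: Combine all N = 12 observations and assign midranks.
sorted (value, group, rank): (9,G1,1), (10,G2,2), (12,G2,3), (17,G2,4.5), (17,G3,4.5), (19,G1,6), (20,G1,7.5), (20,G3,7.5), (21,G1,9), (22,G2,10), (26,G3,11), (28,G2,12)
Step 2: Sum ranks within each group.
R_1 = 23.5 (n_1 = 4)
R_2 = 31.5 (n_2 = 5)
R_3 = 23 (n_3 = 3)
Step 3: H = 12/(N(N+1)) * sum(R_i^2/n_i) - 3(N+1)
     = 12/(12*13) * (23.5^2/4 + 31.5^2/5 + 23^2/3) - 3*13
     = 0.076923 * 512.846 - 39
     = 0.449679.
Step 4: Ties present; correction factor C = 1 - 12/(12^3 - 12) = 0.993007. Corrected H = 0.449679 / 0.993007 = 0.452846.
Step 5: Under H0, H ~ chi^2(2); p-value = 0.797381.
Step 6: alpha = 0.1. fail to reject H0.

H = 0.4528, df = 2, p = 0.797381, fail to reject H0.


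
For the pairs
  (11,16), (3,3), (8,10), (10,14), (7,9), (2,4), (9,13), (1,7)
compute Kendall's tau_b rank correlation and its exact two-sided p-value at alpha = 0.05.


Step 1: Enumerate the 28 unordered pairs (i,j) with i<j and classify each by sign(x_j-x_i) * sign(y_j-y_i).
  (1,2):dx=-8,dy=-13->C; (1,3):dx=-3,dy=-6->C; (1,4):dx=-1,dy=-2->C; (1,5):dx=-4,dy=-7->C
  (1,6):dx=-9,dy=-12->C; (1,7):dx=-2,dy=-3->C; (1,8):dx=-10,dy=-9->C; (2,3):dx=+5,dy=+7->C
  (2,4):dx=+7,dy=+11->C; (2,5):dx=+4,dy=+6->C; (2,6):dx=-1,dy=+1->D; (2,7):dx=+6,dy=+10->C
  (2,8):dx=-2,dy=+4->D; (3,4):dx=+2,dy=+4->C; (3,5):dx=-1,dy=-1->C; (3,6):dx=-6,dy=-6->C
  (3,7):dx=+1,dy=+3->C; (3,8):dx=-7,dy=-3->C; (4,5):dx=-3,dy=-5->C; (4,6):dx=-8,dy=-10->C
  (4,7):dx=-1,dy=-1->C; (4,8):dx=-9,dy=-7->C; (5,6):dx=-5,dy=-5->C; (5,7):dx=+2,dy=+4->C
  (5,8):dx=-6,dy=-2->C; (6,7):dx=+7,dy=+9->C; (6,8):dx=-1,dy=+3->D; (7,8):dx=-8,dy=-6->C
Step 2: C = 25, D = 3, total pairs = 28.
Step 3: tau = (C - D)/(n(n-1)/2) = (25 - 3)/28 = 0.785714.
Step 4: Exact two-sided p-value (enumerate n! = 40320 permutations of y under H0): p = 0.005506.
Step 5: alpha = 0.05. reject H0.

tau_b = 0.7857 (C=25, D=3), p = 0.005506, reject H0.


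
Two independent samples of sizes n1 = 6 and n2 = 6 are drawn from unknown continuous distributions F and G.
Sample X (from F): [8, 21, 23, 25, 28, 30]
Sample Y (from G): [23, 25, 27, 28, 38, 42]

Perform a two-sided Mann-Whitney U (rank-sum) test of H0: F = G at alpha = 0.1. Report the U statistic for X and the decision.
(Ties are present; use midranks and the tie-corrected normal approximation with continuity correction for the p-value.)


Step 1: Combine and sort all 12 observations; assign midranks.
sorted (value, group): (8,X), (21,X), (23,X), (23,Y), (25,X), (25,Y), (27,Y), (28,X), (28,Y), (30,X), (38,Y), (42,Y)
ranks: 8->1, 21->2, 23->3.5, 23->3.5, 25->5.5, 25->5.5, 27->7, 28->8.5, 28->8.5, 30->10, 38->11, 42->12
Step 2: Rank sum for X: R1 = 1 + 2 + 3.5 + 5.5 + 8.5 + 10 = 30.5.
Step 3: U_X = R1 - n1(n1+1)/2 = 30.5 - 6*7/2 = 30.5 - 21 = 9.5.
       U_Y = n1*n2 - U_X = 36 - 9.5 = 26.5.
Step 4: Ties are present, so use the tie-corrected normal approximation (with continuity correction) for the p-value.
Step 5: p-value = 0.197817; compare to alpha = 0.1. fail to reject H0.

U_X = 9.5, p = 0.197817, fail to reject H0 at alpha = 0.1.


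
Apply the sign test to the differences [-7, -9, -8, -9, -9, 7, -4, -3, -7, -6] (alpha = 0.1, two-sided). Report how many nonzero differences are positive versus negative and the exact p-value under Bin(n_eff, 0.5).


Step 1: Discard zero differences. Original n = 10; n_eff = number of nonzero differences = 10.
Nonzero differences (with sign): -7, -9, -8, -9, -9, +7, -4, -3, -7, -6
Step 2: Count signs: positive = 1, negative = 9.
Step 3: Under H0: P(positive) = 0.5, so the number of positives S ~ Bin(10, 0.5).
Step 4: Two-sided exact p-value = sum of Bin(10,0.5) probabilities at or below the observed probability = 0.021484.
Step 5: alpha = 0.1. reject H0.

n_eff = 10, pos = 1, neg = 9, p = 0.021484, reject H0.


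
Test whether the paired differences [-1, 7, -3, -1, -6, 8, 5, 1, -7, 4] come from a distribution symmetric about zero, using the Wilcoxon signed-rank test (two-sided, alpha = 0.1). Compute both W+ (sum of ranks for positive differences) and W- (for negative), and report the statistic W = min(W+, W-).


Step 1: Drop any zero differences (none here) and take |d_i|.
|d| = [1, 7, 3, 1, 6, 8, 5, 1, 7, 4]
Step 2: Midrank |d_i| (ties get averaged ranks).
ranks: |1|->2, |7|->8.5, |3|->4, |1|->2, |6|->7, |8|->10, |5|->6, |1|->2, |7|->8.5, |4|->5
Step 3: Attach original signs; sum ranks with positive sign and with negative sign.
W+ = 8.5 + 10 + 6 + 2 + 5 = 31.5
W- = 2 + 4 + 2 + 7 + 8.5 = 23.5
(Check: W+ + W- = 55 should equal n(n+1)/2 = 55.)
Step 4: Test statistic W = min(W+, W-) = 23.5.
Step 5: Ties in |d|, so use the tie-corrected normal approximation.
        E[W] = n(n+1)/4 = 10*11/4 = 27.5.
        Tie groups: |d|=1 (t=3), |d|=7 (t=2); sum(t^3 - t) = 30.
        Var[W] = n(n+1)(2n+1)/24 - sum(t^3-t)/48 = 2310/24 - 30/48 = 95.625.
        z = (W - E[W]) / sqrt(Var[W]) = (23.5 - 27.5) / 9.7788 = -0.4090.
        Two-sided p = 2*Phi(z) = 0.682504.
Step 6: alpha = 0.1. fail to reject H0.

W+ = 31.5, W- = 23.5, W = min = 23.5, p = 0.682504, fail to reject H0.


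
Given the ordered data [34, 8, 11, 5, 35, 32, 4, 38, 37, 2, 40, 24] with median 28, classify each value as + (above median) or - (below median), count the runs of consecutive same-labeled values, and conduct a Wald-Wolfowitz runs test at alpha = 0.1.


Step 1: Compute median = 28; label A = above, B = below.
Labels in order: ABBBAABAABAB  (n_A = 6, n_B = 6)
Step 2: Count runs R = 8.
Step 3: Under H0 (random ordering), E[R] = 2*n_A*n_B/(n_A+n_B) + 1 = 2*6*6/12 + 1 = 7.0000.
        Var[R] = 2*n_A*n_B*(2*n_A*n_B - n_A - n_B) / ((n_A+n_B)^2 * (n_A+n_B-1)) = 4320/1584 = 2.7273.
        SD[R] = 1.6514.
Step 4: Continuity-corrected z = (R - 0.5 - E[R]) / SD[R] = (8 - 0.5 - 7.0000) / 1.6514 = 0.3028.
Step 5: Two-sided p-value via normal approximation = 2*(1 - Phi(|z|)) = 0.762069.
Step 6: alpha = 0.1. fail to reject H0.

R = 8, z = 0.3028, p = 0.762069, fail to reject H0.


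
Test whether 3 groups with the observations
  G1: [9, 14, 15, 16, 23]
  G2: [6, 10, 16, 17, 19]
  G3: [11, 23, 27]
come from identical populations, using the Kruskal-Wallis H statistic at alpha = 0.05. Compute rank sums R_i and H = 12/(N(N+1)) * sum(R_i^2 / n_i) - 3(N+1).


Step 1: Combine all N = 13 observations and assign midranks.
sorted (value, group, rank): (6,G2,1), (9,G1,2), (10,G2,3), (11,G3,4), (14,G1,5), (15,G1,6), (16,G1,7.5), (16,G2,7.5), (17,G2,9), (19,G2,10), (23,G1,11.5), (23,G3,11.5), (27,G3,13)
Step 2: Sum ranks within each group.
R_1 = 32 (n_1 = 5)
R_2 = 30.5 (n_2 = 5)
R_3 = 28.5 (n_3 = 3)
Step 3: H = 12/(N(N+1)) * sum(R_i^2/n_i) - 3(N+1)
     = 12/(13*14) * (32^2/5 + 30.5^2/5 + 28.5^2/3) - 3*14
     = 0.065934 * 661.6 - 42
     = 1.621978.
Step 4: Ties present; correction factor C = 1 - 12/(13^3 - 13) = 0.994505. Corrected H = 1.621978 / 0.994505 = 1.630939.
Step 5: Under H0, H ~ chi^2(2); p-value = 0.442432.
Step 6: alpha = 0.05. fail to reject H0.

H = 1.6309, df = 2, p = 0.442432, fail to reject H0.


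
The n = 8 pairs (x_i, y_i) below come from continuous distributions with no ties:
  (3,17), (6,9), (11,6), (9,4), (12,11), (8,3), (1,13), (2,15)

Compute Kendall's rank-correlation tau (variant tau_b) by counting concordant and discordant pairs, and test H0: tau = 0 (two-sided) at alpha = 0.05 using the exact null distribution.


Step 1: Enumerate the 28 unordered pairs (i,j) with i<j and classify each by sign(x_j-x_i) * sign(y_j-y_i).
  (1,2):dx=+3,dy=-8->D; (1,3):dx=+8,dy=-11->D; (1,4):dx=+6,dy=-13->D; (1,5):dx=+9,dy=-6->D
  (1,6):dx=+5,dy=-14->D; (1,7):dx=-2,dy=-4->C; (1,8):dx=-1,dy=-2->C; (2,3):dx=+5,dy=-3->D
  (2,4):dx=+3,dy=-5->D; (2,5):dx=+6,dy=+2->C; (2,6):dx=+2,dy=-6->D; (2,7):dx=-5,dy=+4->D
  (2,8):dx=-4,dy=+6->D; (3,4):dx=-2,dy=-2->C; (3,5):dx=+1,dy=+5->C; (3,6):dx=-3,dy=-3->C
  (3,7):dx=-10,dy=+7->D; (3,8):dx=-9,dy=+9->D; (4,5):dx=+3,dy=+7->C; (4,6):dx=-1,dy=-1->C
  (4,7):dx=-8,dy=+9->D; (4,8):dx=-7,dy=+11->D; (5,6):dx=-4,dy=-8->C; (5,7):dx=-11,dy=+2->D
  (5,8):dx=-10,dy=+4->D; (6,7):dx=-7,dy=+10->D; (6,8):dx=-6,dy=+12->D; (7,8):dx=+1,dy=+2->C
Step 2: C = 10, D = 18, total pairs = 28.
Step 3: tau = (C - D)/(n(n-1)/2) = (10 - 18)/28 = -0.285714.
Step 4: Exact two-sided p-value (enumerate n! = 40320 permutations of y under H0): p = 0.398760.
Step 5: alpha = 0.05. fail to reject H0.

tau_b = -0.2857 (C=10, D=18), p = 0.398760, fail to reject H0.


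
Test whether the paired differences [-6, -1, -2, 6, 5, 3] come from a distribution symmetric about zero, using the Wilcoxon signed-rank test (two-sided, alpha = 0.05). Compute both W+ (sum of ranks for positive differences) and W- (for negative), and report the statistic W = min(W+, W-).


Step 1: Drop any zero differences (none here) and take |d_i|.
|d| = [6, 1, 2, 6, 5, 3]
Step 2: Midrank |d_i| (ties get averaged ranks).
ranks: |6|->5.5, |1|->1, |2|->2, |6|->5.5, |5|->4, |3|->3
Step 3: Attach original signs; sum ranks with positive sign and with negative sign.
W+ = 5.5 + 4 + 3 = 12.5
W- = 5.5 + 1 + 2 = 8.5
(Check: W+ + W- = 21 should equal n(n+1)/2 = 21.)
Step 4: Test statistic W = min(W+, W-) = 8.5.
Step 5: Ties in |d|, so use the tie-corrected normal approximation.
        E[W] = n(n+1)/4 = 6*7/4 = 10.5.
        Tie groups: |d|=6 (t=2); sum(t^3 - t) = 6.
        Var[W] = n(n+1)(2n+1)/24 - sum(t^3-t)/48 = 546/24 - 6/48 = 22.625.
        z = (W - E[W]) / sqrt(Var[W]) = (8.5 - 10.5) / 4.7566 = -0.4205.
        Two-sided p = 2*Phi(z) = 0.674142.
Step 6: alpha = 0.05. fail to reject H0.

W+ = 12.5, W- = 8.5, W = min = 8.5, p = 0.674142, fail to reject H0.


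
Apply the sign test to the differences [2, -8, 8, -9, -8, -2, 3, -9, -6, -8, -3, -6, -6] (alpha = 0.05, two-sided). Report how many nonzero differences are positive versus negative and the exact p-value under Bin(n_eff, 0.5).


Step 1: Discard zero differences. Original n = 13; n_eff = number of nonzero differences = 13.
Nonzero differences (with sign): +2, -8, +8, -9, -8, -2, +3, -9, -6, -8, -3, -6, -6
Step 2: Count signs: positive = 3, negative = 10.
Step 3: Under H0: P(positive) = 0.5, so the number of positives S ~ Bin(13, 0.5).
Step 4: Two-sided exact p-value = sum of Bin(13,0.5) probabilities at or below the observed probability = 0.092285.
Step 5: alpha = 0.05. fail to reject H0.

n_eff = 13, pos = 3, neg = 10, p = 0.092285, fail to reject H0.


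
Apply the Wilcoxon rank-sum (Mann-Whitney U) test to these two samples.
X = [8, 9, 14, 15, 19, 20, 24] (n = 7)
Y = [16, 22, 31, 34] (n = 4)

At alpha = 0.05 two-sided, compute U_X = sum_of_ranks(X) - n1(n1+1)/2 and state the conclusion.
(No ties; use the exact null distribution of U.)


Step 1: Combine and sort all 11 observations; assign midranks.
sorted (value, group): (8,X), (9,X), (14,X), (15,X), (16,Y), (19,X), (20,X), (22,Y), (24,X), (31,Y), (34,Y)
ranks: 8->1, 9->2, 14->3, 15->4, 16->5, 19->6, 20->7, 22->8, 24->9, 31->10, 34->11
Step 2: Rank sum for X: R1 = 1 + 2 + 3 + 4 + 6 + 7 + 9 = 32.
Step 3: U_X = R1 - n1(n1+1)/2 = 32 - 7*8/2 = 32 - 28 = 4.
       U_Y = n1*n2 - U_X = 28 - 4 = 24.
Step 4: No ties, so the exact null distribution of U (based on enumerating the C(11,7) = 330 equally likely rank assignments) gives the two-sided p-value.
Step 5: p-value = 0.072727; compare to alpha = 0.05. fail to reject H0.

U_X = 4, p = 0.072727, fail to reject H0 at alpha = 0.05.


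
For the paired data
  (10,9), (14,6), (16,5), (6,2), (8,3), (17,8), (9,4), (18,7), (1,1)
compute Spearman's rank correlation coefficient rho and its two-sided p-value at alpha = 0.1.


Step 1: Rank x and y separately (midranks; no ties here).
rank(x): 10->5, 14->6, 16->7, 6->2, 8->3, 17->8, 9->4, 18->9, 1->1
rank(y): 9->9, 6->6, 5->5, 2->2, 3->3, 8->8, 4->4, 7->7, 1->1
Step 2: d_i = R_x(i) - R_y(i); compute d_i^2.
  (5-9)^2=16, (6-6)^2=0, (7-5)^2=4, (2-2)^2=0, (3-3)^2=0, (8-8)^2=0, (4-4)^2=0, (9-7)^2=4, (1-1)^2=0
sum(d^2) = 24.
Step 3: rho = 1 - 6*24 / (9*(9^2 - 1)) = 1 - 144/720 = 0.800000.
Step 4: Under H0, t = rho * sqrt((n-2)/(1-rho^2)) = 3.5277 ~ t(7).
Step 5: Two-sided p-value from the t-distribution with 7 df = 0.009628.
Step 6: alpha = 0.1. reject H0.

rho = 0.8000, p = 0.009628, reject H0 at alpha = 0.1.


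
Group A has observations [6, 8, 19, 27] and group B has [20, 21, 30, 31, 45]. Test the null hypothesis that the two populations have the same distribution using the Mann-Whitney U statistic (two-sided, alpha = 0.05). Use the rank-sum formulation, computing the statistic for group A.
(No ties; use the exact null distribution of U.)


Step 1: Combine and sort all 9 observations; assign midranks.
sorted (value, group): (6,X), (8,X), (19,X), (20,Y), (21,Y), (27,X), (30,Y), (31,Y), (45,Y)
ranks: 6->1, 8->2, 19->3, 20->4, 21->5, 27->6, 30->7, 31->8, 45->9
Step 2: Rank sum for X: R1 = 1 + 2 + 3 + 6 = 12.
Step 3: U_X = R1 - n1(n1+1)/2 = 12 - 4*5/2 = 12 - 10 = 2.
       U_Y = n1*n2 - U_X = 20 - 2 = 18.
Step 4: No ties, so the exact null distribution of U (based on enumerating the C(9,4) = 126 equally likely rank assignments) gives the two-sided p-value.
Step 5: p-value = 0.063492; compare to alpha = 0.05. fail to reject H0.

U_X = 2, p = 0.063492, fail to reject H0 at alpha = 0.05.


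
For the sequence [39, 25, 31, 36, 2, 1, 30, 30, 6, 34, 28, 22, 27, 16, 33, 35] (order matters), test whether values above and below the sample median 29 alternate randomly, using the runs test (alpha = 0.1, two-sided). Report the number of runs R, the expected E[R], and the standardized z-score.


Step 1: Compute median = 29; label A = above, B = below.
Labels in order: ABAABBAABABBBBAA  (n_A = 8, n_B = 8)
Step 2: Count runs R = 9.
Step 3: Under H0 (random ordering), E[R] = 2*n_A*n_B/(n_A+n_B) + 1 = 2*8*8/16 + 1 = 9.0000.
        Var[R] = 2*n_A*n_B*(2*n_A*n_B - n_A - n_B) / ((n_A+n_B)^2 * (n_A+n_B-1)) = 14336/3840 = 3.7333.
        SD[R] = 1.9322.
Step 4: R = E[R], so z = 0 with no continuity correction.
Step 5: Two-sided p-value via normal approximation = 2*(1 - Phi(|z|)) = 1.000000.
Step 6: alpha = 0.1. fail to reject H0.

R = 9, z = 0.0000, p = 1.000000, fail to reject H0.


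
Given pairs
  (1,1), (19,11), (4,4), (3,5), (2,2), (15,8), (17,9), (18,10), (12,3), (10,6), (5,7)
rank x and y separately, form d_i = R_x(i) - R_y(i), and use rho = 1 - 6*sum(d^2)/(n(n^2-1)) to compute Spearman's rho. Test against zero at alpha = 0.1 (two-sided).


Step 1: Rank x and y separately (midranks; no ties here).
rank(x): 1->1, 19->11, 4->4, 3->3, 2->2, 15->8, 17->9, 18->10, 12->7, 10->6, 5->5
rank(y): 1->1, 11->11, 4->4, 5->5, 2->2, 8->8, 9->9, 10->10, 3->3, 6->6, 7->7
Step 2: d_i = R_x(i) - R_y(i); compute d_i^2.
  (1-1)^2=0, (11-11)^2=0, (4-4)^2=0, (3-5)^2=4, (2-2)^2=0, (8-8)^2=0, (9-9)^2=0, (10-10)^2=0, (7-3)^2=16, (6-6)^2=0, (5-7)^2=4
sum(d^2) = 24.
Step 3: rho = 1 - 6*24 / (11*(11^2 - 1)) = 1 - 144/1320 = 0.890909.
Step 4: Under H0, t = rho * sqrt((n-2)/(1-rho^2)) = 5.8847 ~ t(9).
Step 5: Two-sided p-value from the t-distribution with 9 df = 0.000233.
Step 6: alpha = 0.1. reject H0.

rho = 0.8909, p = 0.000233, reject H0 at alpha = 0.1.


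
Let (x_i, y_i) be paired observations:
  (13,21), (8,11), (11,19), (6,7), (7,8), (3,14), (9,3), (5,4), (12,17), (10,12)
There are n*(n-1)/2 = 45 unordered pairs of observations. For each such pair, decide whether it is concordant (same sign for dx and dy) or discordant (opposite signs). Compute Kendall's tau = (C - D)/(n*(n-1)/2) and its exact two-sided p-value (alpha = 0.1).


Step 1: Enumerate the 45 unordered pairs (i,j) with i<j and classify each by sign(x_j-x_i) * sign(y_j-y_i).
  (1,2):dx=-5,dy=-10->C; (1,3):dx=-2,dy=-2->C; (1,4):dx=-7,dy=-14->C; (1,5):dx=-6,dy=-13->C
  (1,6):dx=-10,dy=-7->C; (1,7):dx=-4,dy=-18->C; (1,8):dx=-8,dy=-17->C; (1,9):dx=-1,dy=-4->C
  (1,10):dx=-3,dy=-9->C; (2,3):dx=+3,dy=+8->C; (2,4):dx=-2,dy=-4->C; (2,5):dx=-1,dy=-3->C
  (2,6):dx=-5,dy=+3->D; (2,7):dx=+1,dy=-8->D; (2,8):dx=-3,dy=-7->C; (2,9):dx=+4,dy=+6->C
  (2,10):dx=+2,dy=+1->C; (3,4):dx=-5,dy=-12->C; (3,5):dx=-4,dy=-11->C; (3,6):dx=-8,dy=-5->C
  (3,7):dx=-2,dy=-16->C; (3,8):dx=-6,dy=-15->C; (3,9):dx=+1,dy=-2->D; (3,10):dx=-1,dy=-7->C
  (4,5):dx=+1,dy=+1->C; (4,6):dx=-3,dy=+7->D; (4,7):dx=+3,dy=-4->D; (4,8):dx=-1,dy=-3->C
  (4,9):dx=+6,dy=+10->C; (4,10):dx=+4,dy=+5->C; (5,6):dx=-4,dy=+6->D; (5,7):dx=+2,dy=-5->D
  (5,8):dx=-2,dy=-4->C; (5,9):dx=+5,dy=+9->C; (5,10):dx=+3,dy=+4->C; (6,7):dx=+6,dy=-11->D
  (6,8):dx=+2,dy=-10->D; (6,9):dx=+9,dy=+3->C; (6,10):dx=+7,dy=-2->D; (7,8):dx=-4,dy=+1->D
  (7,9):dx=+3,dy=+14->C; (7,10):dx=+1,dy=+9->C; (8,9):dx=+7,dy=+13->C; (8,10):dx=+5,dy=+8->C
  (9,10):dx=-2,dy=-5->C
Step 2: C = 34, D = 11, total pairs = 45.
Step 3: tau = (C - D)/(n(n-1)/2) = (34 - 11)/45 = 0.511111.
Step 4: Exact two-sided p-value (enumerate n! = 3628800 permutations of y under H0): p = 0.046623.
Step 5: alpha = 0.1. reject H0.

tau_b = 0.5111 (C=34, D=11), p = 0.046623, reject H0.


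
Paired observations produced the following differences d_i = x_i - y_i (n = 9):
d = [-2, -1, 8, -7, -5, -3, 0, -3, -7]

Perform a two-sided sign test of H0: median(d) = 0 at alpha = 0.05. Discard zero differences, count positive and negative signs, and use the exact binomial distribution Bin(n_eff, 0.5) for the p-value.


Step 1: Discard zero differences. Original n = 9; n_eff = number of nonzero differences = 8.
Nonzero differences (with sign): -2, -1, +8, -7, -5, -3, -3, -7
Step 2: Count signs: positive = 1, negative = 7.
Step 3: Under H0: P(positive) = 0.5, so the number of positives S ~ Bin(8, 0.5).
Step 4: Two-sided exact p-value = sum of Bin(8,0.5) probabilities at or below the observed probability = 0.070312.
Step 5: alpha = 0.05. fail to reject H0.

n_eff = 8, pos = 1, neg = 7, p = 0.070312, fail to reject H0.


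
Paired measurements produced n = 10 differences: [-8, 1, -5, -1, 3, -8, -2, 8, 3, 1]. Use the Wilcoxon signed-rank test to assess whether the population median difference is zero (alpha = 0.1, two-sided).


Step 1: Drop any zero differences (none here) and take |d_i|.
|d| = [8, 1, 5, 1, 3, 8, 2, 8, 3, 1]
Step 2: Midrank |d_i| (ties get averaged ranks).
ranks: |8|->9, |1|->2, |5|->7, |1|->2, |3|->5.5, |8|->9, |2|->4, |8|->9, |3|->5.5, |1|->2
Step 3: Attach original signs; sum ranks with positive sign and with negative sign.
W+ = 2 + 5.5 + 9 + 5.5 + 2 = 24
W- = 9 + 7 + 2 + 9 + 4 = 31
(Check: W+ + W- = 55 should equal n(n+1)/2 = 55.)
Step 4: Test statistic W = min(W+, W-) = 24.
Step 5: Ties in |d|, so use the tie-corrected normal approximation.
        E[W] = n(n+1)/4 = 10*11/4 = 27.5.
        Tie groups: |d|=1 (t=3), |d|=3 (t=2), |d|=8 (t=3); sum(t^3 - t) = 54.
        Var[W] = n(n+1)(2n+1)/24 - sum(t^3-t)/48 = 2310/24 - 54/48 = 95.125.
        z = (W - E[W]) / sqrt(Var[W]) = (24 - 27.5) / 9.7532 = -0.3589.
        Two-sided p = 2*Phi(z) = 0.719703.
Step 6: alpha = 0.1. fail to reject H0.

W+ = 24, W- = 31, W = min = 24, p = 0.719703, fail to reject H0.
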